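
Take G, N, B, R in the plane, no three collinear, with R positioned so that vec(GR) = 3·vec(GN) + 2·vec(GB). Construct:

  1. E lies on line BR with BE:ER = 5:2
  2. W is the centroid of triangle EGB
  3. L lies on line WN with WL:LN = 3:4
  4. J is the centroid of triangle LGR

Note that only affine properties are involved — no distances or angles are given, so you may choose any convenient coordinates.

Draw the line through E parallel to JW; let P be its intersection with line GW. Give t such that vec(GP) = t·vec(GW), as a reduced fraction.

t = 163/82

Choose coordinates G = (0, 0), N = (1, 0), B = (0, 1), R = (3, 2).
1. E lies on line BR with BE:ER = 5:2 ⇒ E = (15/7, 12/7)
2. W is the centroid of triangle EGB ⇒ W = (5/7, 19/21)
3. L lies on line WN with WL:LN = 3:4 ⇒ L = (41/49, 76/147)
4. J is the centroid of triangle LGR ⇒ J = (188/147, 370/441)
through E parallel to JW: direction (-83/147, 29/441); meets GW at P = (815/574, 3097/1722)
P = G + t·(W−G) with t = 163/82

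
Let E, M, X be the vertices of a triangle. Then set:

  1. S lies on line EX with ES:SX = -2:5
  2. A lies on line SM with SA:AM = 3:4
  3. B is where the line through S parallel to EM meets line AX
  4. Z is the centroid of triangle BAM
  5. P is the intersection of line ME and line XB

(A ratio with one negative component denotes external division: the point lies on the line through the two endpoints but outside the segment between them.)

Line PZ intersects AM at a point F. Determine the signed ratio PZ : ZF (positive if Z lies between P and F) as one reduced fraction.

Assign E = (0, 0), M = (1, 0), X = (0, 1) — the answer is frame-independent, so this choice is without loss of generality.
1. S lies on line EX with ES:SX = -2:5 ⇒ S = (0, -2/3)
2. A lies on line SM with SA:AM = 3:4 ⇒ A = (3/7, -8/21)
3. B is where the line through S parallel to EM meets line AX ⇒ B = (15/29, -2/3)
4. Z is the centroid of triangle BAM ⇒ Z = (395/609, -22/63)
5. P is the intersection of line ME and line XB ⇒ P = (9/29, 0)
line PZ meets AM at F = (61/105, -88/315)
Z = P + t·(F−P) with t = 5/4, so PZ:ZF = 5/4:-1/4

PZ:ZF = -5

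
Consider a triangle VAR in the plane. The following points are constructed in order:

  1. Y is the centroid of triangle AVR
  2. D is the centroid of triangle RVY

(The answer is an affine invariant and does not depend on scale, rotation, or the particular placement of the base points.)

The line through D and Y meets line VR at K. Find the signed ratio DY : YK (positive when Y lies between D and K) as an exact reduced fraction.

DY:YK = -2/3

Choose coordinates V = (0, 0), A = (1, 0), R = (0, 1).
1. Y is the centroid of triangle AVR ⇒ Y = (1/3, 1/3)
2. D is the centroid of triangle RVY ⇒ D = (1/9, 4/9)
line DY meets VR at K = (0, 1/2)
Y = D + t·(K−D) with t = -2, so DY:YK = -2:3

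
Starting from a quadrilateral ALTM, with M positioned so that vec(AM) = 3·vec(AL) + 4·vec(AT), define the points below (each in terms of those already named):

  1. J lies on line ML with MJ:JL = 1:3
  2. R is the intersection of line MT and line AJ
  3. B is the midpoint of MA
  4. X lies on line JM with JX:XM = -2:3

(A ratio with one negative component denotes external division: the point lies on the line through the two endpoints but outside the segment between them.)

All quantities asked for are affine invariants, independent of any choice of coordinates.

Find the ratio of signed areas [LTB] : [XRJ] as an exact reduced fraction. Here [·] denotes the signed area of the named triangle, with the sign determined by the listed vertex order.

Assign A = (0, 0), L = (1, 0), T = (0, 1), M = (3, 4) — the answer is frame-independent, so this choice is without loss of generality.
1. J lies on line ML with MJ:JL = 1:3 ⇒ J = (5/2, 3)
2. R is the intersection of line MT and line AJ ⇒ R = (5, 6)
3. B is the midpoint of MA ⇒ B = (3/2, 2)
4. X lies on line JM with JX:XM = -2:3 ⇒ X = (3/2, 1)
2·[LTB] = -5/2, 2·[XRJ] = 2
[LTB]:[XRJ] = -5/2:2 = -5/4

[LTB]:[XRJ] = -5/4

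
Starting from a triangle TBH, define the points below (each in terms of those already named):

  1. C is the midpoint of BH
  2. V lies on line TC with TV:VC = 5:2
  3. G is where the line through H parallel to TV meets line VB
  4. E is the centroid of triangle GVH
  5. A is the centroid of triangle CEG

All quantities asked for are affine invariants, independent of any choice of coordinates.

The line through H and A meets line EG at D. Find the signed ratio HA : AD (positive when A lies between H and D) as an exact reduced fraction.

HA:AD = -7

Choose coordinates T = (0, 0), B = (1, 0), H = (0, 1).
1. C is the midpoint of BH ⇒ C = (1/2, 1/2)
2. V lies on line TC with TV:VC = 5:2 ⇒ V = (5/14, 5/14)
3. G is where the line through H parallel to TV meets line VB ⇒ G = (-2/7, 5/7)
4. E is the centroid of triangle GVH ⇒ E = (1/42, 29/42)
5. A is the centroid of triangle CEG ⇒ A = (5/63, 40/63)
line HA meets EG at D = (10/147, 101/147)
A = H + t·(D−H) with t = 7/6, so HA:AD = 7/6:-1/6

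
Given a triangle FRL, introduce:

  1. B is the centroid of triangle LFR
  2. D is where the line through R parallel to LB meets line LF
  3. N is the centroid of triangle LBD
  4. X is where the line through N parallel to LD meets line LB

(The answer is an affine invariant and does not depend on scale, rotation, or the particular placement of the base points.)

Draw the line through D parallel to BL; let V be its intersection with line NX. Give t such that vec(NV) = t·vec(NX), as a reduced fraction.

t = -2

Work in coordinates with F = (0, 0), R = (1, 0), L = (0, 1).
1. B is the centroid of triangle LFR ⇒ B = (1/3, 1/3)
2. D is where the line through R parallel to LB meets line LF ⇒ D = (0, 2)
3. N is the centroid of triangle LBD ⇒ N = (1/9, 10/9)
4. X is where the line through N parallel to LD meets line LB ⇒ X = (1/9, 7/9)
through D parallel to BL: direction (-1/3, 2/3); meets NX at V = (1/9, 16/9)
V = N + t·(X−N) with t = -2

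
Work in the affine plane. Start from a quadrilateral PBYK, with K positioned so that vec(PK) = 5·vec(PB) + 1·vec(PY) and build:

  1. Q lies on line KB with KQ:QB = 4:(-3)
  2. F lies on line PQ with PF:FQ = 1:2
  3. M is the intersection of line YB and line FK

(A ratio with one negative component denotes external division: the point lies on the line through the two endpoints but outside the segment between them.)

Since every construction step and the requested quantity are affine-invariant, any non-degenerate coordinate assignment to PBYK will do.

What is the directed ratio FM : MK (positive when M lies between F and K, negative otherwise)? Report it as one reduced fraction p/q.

FM:MK = 17/15

Assign P = (0, 0), B = (1, 0), Y = (0, 1), K = (5, 1) — the answer is frame-independent, so this choice is without loss of generality.
1. Q lies on line KB with KQ:QB = 4:(-3) ⇒ Q = (-11, -3)
2. F lies on line PQ with PF:FQ = 1:2 ⇒ F = (-11/3, -1)
3. M is the intersection of line YB and line FK ⇒ M = (15/16, 1/16)
M = F + t·(K−F) with t = 17/32, so FM:MK = t:(1−t) = 17/32:15/32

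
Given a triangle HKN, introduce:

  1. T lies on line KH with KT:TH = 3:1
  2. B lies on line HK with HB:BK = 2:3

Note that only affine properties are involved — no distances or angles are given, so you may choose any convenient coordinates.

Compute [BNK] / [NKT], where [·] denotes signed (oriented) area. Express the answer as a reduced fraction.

Work in coordinates with H = (0, 0), K = (1, 0), N = (0, 1).
1. T lies on line KH with KT:TH = 3:1 ⇒ T = (1/4, 0)
2. B lies on line HK with HB:BK = 2:3 ⇒ B = (2/5, 0)
2·[BNK] = -3/5, 2·[NKT] = -3/4
[BNK]:[NKT] = -3/5:-3/4 = 4/5

[BNK]:[NKT] = 4/5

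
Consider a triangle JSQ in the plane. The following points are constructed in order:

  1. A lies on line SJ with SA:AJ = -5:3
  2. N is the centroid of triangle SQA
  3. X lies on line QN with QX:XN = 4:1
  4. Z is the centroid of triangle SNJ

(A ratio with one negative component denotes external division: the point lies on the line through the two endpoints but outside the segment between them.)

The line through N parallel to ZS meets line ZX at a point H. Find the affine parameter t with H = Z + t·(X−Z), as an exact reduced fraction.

Choose coordinates J = (0, 0), S = (1, 0), Q = (0, 1).
1. A lies on line SJ with SA:AJ = -5:3 ⇒ A = (-3/2, 0)
2. N is the centroid of triangle SQA ⇒ N = (-1/6, 1/3)
3. X lies on line QN with QX:XN = 4:1 ⇒ X = (-2/15, 7/15)
4. Z is the centroid of triangle SNJ ⇒ Z = (5/18, 1/9)
through N parallel to ZS: direction (13/18, -1/9); meets ZX at H = (7/114, 17/57)
H = Z + t·(X−Z) with t = 10/19

t = 10/19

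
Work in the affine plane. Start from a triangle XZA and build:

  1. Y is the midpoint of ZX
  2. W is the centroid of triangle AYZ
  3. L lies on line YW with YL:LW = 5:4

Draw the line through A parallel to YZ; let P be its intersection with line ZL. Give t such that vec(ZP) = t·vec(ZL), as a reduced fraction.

t = 27/5

Set X = (0, 0), Z = (1, 0), A = (0, 1); any affine frame gives the same invariant.
1. Y is the midpoint of ZX ⇒ Y = (1/2, 0)
2. W is the centroid of triangle AYZ ⇒ W = (1/2, 1/3)
3. L lies on line YW with YL:LW = 5:4 ⇒ L = (1/2, 5/27)
through A parallel to YZ: direction (1/2, 0); meets ZL at P = (-17/10, 1)
P = Z + t·(L−Z) with t = 27/5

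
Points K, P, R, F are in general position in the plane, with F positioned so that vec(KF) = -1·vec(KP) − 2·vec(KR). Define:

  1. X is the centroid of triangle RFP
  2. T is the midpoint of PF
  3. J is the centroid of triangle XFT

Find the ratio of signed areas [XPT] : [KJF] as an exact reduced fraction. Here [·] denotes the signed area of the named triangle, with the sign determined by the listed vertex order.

[XPT]:[KJF] = 3/2

Choose coordinates K = (0, 0), P = (1, 0), R = (0, 1), F = (-1, -2).
1. X is the centroid of triangle RFP ⇒ X = (0, -1/3)
2. T is the midpoint of PF ⇒ T = (0, -1)
3. J is the centroid of triangle XFT ⇒ J = (-1/3, -10/9)
2·[XPT] = -2/3, 2·[KJF] = -4/9
[XPT]:[KJF] = -2/3:-4/9 = 3/2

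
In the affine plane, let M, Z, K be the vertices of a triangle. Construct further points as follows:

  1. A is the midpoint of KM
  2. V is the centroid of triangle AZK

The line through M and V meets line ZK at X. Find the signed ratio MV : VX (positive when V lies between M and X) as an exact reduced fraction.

Assign M = (0, 0), Z = (1, 0), K = (0, 1) — the answer is frame-independent, so this choice is without loss of generality.
1. A is the midpoint of KM ⇒ A = (0, 1/2)
2. V is the centroid of triangle AZK ⇒ V = (1/3, 1/2)
line MV meets ZK at X = (2/5, 3/5)
V = M + t·(X−M) with t = 5/6, so MV:VX = 5/6:1/6

MV:VX = 5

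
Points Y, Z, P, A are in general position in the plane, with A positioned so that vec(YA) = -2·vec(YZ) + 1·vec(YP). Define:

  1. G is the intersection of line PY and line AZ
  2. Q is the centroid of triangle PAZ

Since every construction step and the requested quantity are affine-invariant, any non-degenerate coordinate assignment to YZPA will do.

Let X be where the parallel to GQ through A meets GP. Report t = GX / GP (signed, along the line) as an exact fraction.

t = -2

Assign Y = (0, 0), Z = (1, 0), P = (0, 1), A = (-2, 1) — the answer is frame-independent, so this choice is without loss of generality.
1. G is the intersection of line PY and line AZ ⇒ G = (0, 1/3)
2. Q is the centroid of triangle PAZ ⇒ Q = (-1/3, 2/3)
through A parallel to GQ: direction (-1/3, 1/3); meets GP at X = (0, -1)
X = G + t·(P−G) with t = -2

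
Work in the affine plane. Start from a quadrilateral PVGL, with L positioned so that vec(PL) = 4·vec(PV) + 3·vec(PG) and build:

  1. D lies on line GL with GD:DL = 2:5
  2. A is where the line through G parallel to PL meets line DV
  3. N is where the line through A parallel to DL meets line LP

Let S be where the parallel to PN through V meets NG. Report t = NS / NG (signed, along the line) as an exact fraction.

t = -3/4

Set P = (0, 0), V = (1, 0), G = (0, 1), L = (4, 3); any affine frame gives the same invariant.
1. D lies on line GL with GD:DL = 2:5 ⇒ D = (8/7, 11/7)
2. A is where the line through G parallel to PL meets line DV ⇒ A = (48/41, 77/41)
3. N is where the line through A parallel to DL meets line LP ⇒ N = (212/41, 159/41)
through V parallel to PN: direction (212/41, 159/41); meets NG at S = (371/41, 495/82)
S = N + t·(G−N) with t = -3/4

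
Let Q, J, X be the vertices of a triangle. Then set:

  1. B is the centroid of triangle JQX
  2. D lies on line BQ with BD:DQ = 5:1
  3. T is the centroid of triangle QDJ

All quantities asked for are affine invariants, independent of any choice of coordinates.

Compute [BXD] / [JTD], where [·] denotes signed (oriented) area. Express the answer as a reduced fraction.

Choose coordinates Q = (0, 0), J = (1, 0), X = (0, 1).
1. B is the centroid of triangle JQX ⇒ B = (1/3, 1/3)
2. D lies on line BQ with BD:DQ = 5:1 ⇒ D = (1/18, 1/18)
3. T is the centroid of triangle QDJ ⇒ T = (19/54, 1/54)
2·[BXD] = 5/18, 2·[JTD] = -1/54
[BXD]:[JTD] = 5/18:-1/54 = -15

[BXD]:[JTD] = -15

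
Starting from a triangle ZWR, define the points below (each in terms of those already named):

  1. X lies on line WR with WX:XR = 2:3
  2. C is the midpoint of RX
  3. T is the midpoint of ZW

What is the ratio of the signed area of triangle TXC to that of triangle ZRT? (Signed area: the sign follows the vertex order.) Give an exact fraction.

[TXC]:[ZRT] = -3/10

Work in coordinates with Z = (0, 0), W = (1, 0), R = (0, 1).
1. X lies on line WR with WX:XR = 2:3 ⇒ X = (3/5, 2/5)
2. C is the midpoint of RX ⇒ C = (3/10, 7/10)
3. T is the midpoint of ZW ⇒ T = (1/2, 0)
2·[TXC] = 3/20, 2·[ZRT] = -1/2
[TXC]:[ZRT] = 3/20:-1/2 = -3/10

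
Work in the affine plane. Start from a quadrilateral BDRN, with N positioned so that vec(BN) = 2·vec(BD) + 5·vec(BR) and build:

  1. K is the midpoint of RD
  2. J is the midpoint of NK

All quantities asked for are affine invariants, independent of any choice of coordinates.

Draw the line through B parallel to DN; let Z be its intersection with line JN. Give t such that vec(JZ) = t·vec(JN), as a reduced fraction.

t = -7/3

Set B = (0, 0), D = (1, 0), R = (0, 1), N = (2, 5); any affine frame gives the same invariant.
1. K is the midpoint of RD ⇒ K = (1/2, 1/2)
2. J is the midpoint of NK ⇒ J = (5/4, 11/4)
through B parallel to DN: direction (1, 5); meets JN at Z = (-1/2, -5/2)
Z = J + t·(N−J) with t = -7/3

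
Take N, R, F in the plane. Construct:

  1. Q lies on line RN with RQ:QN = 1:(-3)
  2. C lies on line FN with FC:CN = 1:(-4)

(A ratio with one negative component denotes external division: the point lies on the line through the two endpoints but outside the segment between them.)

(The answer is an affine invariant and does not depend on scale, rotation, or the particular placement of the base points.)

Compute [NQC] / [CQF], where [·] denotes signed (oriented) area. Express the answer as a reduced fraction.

[NQC]:[CQF] = -4

Set N = (0, 0), R = (1, 0), F = (0, 1); any affine frame gives the same invariant.
1. Q lies on line RN with RQ:QN = 1:(-3) ⇒ Q = (3/2, 0)
2. C lies on line FN with FC:CN = 1:(-4) ⇒ C = (0, 4/3)
2·[NQC] = 2, 2·[CQF] = -1/2
[NQC]:[CQF] = 2:-1/2 = -4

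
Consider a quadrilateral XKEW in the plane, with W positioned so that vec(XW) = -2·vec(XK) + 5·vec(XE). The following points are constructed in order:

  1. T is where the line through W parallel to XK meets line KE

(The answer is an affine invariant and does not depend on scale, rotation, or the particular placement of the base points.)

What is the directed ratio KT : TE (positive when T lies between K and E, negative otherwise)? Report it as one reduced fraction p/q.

Assign X = (0, 0), K = (1, 0), E = (0, 1), W = (-2, 5) — the answer is frame-independent, so this choice is without loss of generality.
1. T is where the line through W parallel to XK meets line KE ⇒ T = (-4, 5)
T = K + t·(E−K) with t = 5, so KT:TE = t:(1−t) = 5:-4

KT:TE = -5/4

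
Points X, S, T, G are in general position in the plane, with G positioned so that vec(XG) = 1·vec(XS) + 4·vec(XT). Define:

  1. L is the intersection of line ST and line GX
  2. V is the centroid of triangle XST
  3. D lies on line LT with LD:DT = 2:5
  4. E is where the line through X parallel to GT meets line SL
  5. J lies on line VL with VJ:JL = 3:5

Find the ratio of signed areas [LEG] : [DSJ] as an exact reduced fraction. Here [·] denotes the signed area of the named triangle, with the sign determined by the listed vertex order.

Choose coordinates X = (0, 0), S = (1, 0), T = (0, 1), G = (1, 4).
1. L is the intersection of line ST and line GX ⇒ L = (1/5, 4/5)
2. V is the centroid of triangle XST ⇒ V = (1/3, 1/3)
3. D lies on line LT with LD:DT = 2:5 ⇒ D = (1/7, 6/7)
4. E is where the line through X parallel to GT meets line SL ⇒ E = (1/4, 3/4)
5. J lies on line VL with VJ:JL = 3:5 ⇒ J = (17/60, 61/120)
2·[LEG] = 1/5, 2·[DSJ] = -5/28
[LEG]:[DSJ] = 1/5:-5/28 = -28/25

[LEG]:[DSJ] = -28/25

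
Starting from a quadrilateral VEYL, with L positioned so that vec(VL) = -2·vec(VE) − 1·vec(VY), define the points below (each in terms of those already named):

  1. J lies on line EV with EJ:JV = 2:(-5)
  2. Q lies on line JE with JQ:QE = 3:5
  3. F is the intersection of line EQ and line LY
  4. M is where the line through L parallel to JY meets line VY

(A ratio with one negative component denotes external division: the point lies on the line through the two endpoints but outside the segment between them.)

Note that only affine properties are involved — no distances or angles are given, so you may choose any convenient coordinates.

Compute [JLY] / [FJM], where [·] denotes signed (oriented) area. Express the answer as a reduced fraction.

[JLY]:[FJM] = 10/11

Assign V = (0, 0), E = (1, 0), Y = (0, 1), L = (-2, -1) — the answer is frame-independent, so this choice is without loss of generality.
1. J lies on line EV with EJ:JV = 2:(-5) ⇒ J = (5/3, 0)
2. Q lies on line JE with JQ:QE = 3:5 ⇒ Q = (17/12, 0)
3. F is the intersection of line EQ and line LY ⇒ F = (-1, 0)
4. M is where the line through L parallel to JY meets line VY ⇒ M = (0, -11/5)
2·[JLY] = -16/3, 2·[FJM] = -88/15
[JLY]:[FJM] = -16/3:-88/15 = 10/11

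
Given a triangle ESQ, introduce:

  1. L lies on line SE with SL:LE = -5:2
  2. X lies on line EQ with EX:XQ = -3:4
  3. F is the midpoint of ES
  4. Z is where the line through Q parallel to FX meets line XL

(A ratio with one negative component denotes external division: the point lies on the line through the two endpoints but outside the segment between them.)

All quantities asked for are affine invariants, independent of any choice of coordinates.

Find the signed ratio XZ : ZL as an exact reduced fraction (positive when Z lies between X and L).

XZ:ZL = 4/3

Choose coordinates E = (0, 0), S = (1, 0), Q = (0, 1).
1. L lies on line SE with SL:LE = -5:2 ⇒ L = (-2/3, 0)
2. X lies on line EQ with EX:XQ = -3:4 ⇒ X = (0, -3)
3. F is the midpoint of ES ⇒ F = (1/2, 0)
4. Z is where the line through Q parallel to FX meets line XL ⇒ Z = (-8/21, -9/7)
Z = X + t·(L−X) with t = 4/7, so XZ:ZL = t:(1−t) = 4/7:3/7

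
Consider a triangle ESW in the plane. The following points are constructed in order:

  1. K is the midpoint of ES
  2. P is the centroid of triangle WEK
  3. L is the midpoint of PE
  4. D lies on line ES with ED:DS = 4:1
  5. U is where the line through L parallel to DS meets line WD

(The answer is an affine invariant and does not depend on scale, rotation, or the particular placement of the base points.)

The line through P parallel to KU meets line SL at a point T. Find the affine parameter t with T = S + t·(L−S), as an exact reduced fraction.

t = 14/13

Work in coordinates with E = (0, 0), S = (1, 0), W = (0, 1).
1. K is the midpoint of ES ⇒ K = (1/2, 0)
2. P is the centroid of triangle WEK ⇒ P = (1/6, 1/3)
3. L is the midpoint of PE ⇒ L = (1/12, 1/6)
4. D lies on line ES with ED:DS = 4:1 ⇒ D = (4/5, 0)
5. U is where the line through L parallel to DS meets line WD ⇒ U = (2/3, 1/6)
through P parallel to KU: direction (1/6, 1/6); meets SL at T = (1/78, 7/39)
T = S + t·(L−S) with t = 14/13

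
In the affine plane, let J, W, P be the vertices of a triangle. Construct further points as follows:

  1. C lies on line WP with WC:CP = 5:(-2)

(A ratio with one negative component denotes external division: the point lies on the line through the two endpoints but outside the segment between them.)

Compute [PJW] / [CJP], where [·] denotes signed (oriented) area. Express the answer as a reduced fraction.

[PJW]:[CJP] = 3/2

Assign J = (0, 0), W = (1, 0), P = (0, 1) — the answer is frame-independent, so this choice is without loss of generality.
1. C lies on line WP with WC:CP = 5:(-2) ⇒ C = (-2/3, 5/3)
2·[PJW] = 1, 2·[CJP] = 2/3
[PJW]:[CJP] = 1:2/3 = 3/2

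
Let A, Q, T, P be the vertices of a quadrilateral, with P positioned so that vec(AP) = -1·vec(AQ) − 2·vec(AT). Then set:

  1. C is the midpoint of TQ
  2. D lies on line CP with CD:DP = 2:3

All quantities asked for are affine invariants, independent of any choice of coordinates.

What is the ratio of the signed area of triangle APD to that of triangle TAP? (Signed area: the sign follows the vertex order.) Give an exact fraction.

[APD]:[TAP] = -3/10

Assign A = (0, 0), Q = (1, 0), T = (0, 1), P = (-1, -2) — the answer is frame-independent, so this choice is without loss of generality.
1. C is the midpoint of TQ ⇒ C = (1/2, 1/2)
2. D lies on line CP with CD:DP = 2:3 ⇒ D = (-1/10, -1/2)
2·[APD] = 3/10, 2·[TAP] = -1
[APD]:[TAP] = 3/10:-1 = -3/10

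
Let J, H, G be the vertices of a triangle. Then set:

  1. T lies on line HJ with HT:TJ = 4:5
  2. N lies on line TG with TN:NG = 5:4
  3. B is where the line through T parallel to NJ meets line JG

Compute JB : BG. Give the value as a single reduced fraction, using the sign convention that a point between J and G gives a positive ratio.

JB:BG = -5/9

Choose coordinates J = (0, 0), H = (1, 0), G = (0, 1).
1. T lies on line HJ with HT:TJ = 4:5 ⇒ T = (5/9, 0)
2. N lies on line TG with TN:NG = 5:4 ⇒ N = (20/81, 5/9)
3. B is where the line through T parallel to NJ meets line JG ⇒ B = (0, -5/4)
B = J + t·(G−J) with t = -5/4, so JB:BG = t:(1−t) = -5/4:9/4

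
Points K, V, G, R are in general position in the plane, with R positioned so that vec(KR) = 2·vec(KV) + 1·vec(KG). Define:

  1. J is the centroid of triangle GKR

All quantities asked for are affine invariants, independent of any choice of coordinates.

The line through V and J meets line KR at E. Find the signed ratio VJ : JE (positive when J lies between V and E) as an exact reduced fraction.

VJ:JE = -5/2

Work in coordinates with K = (0, 0), V = (1, 0), G = (0, 1), R = (2, 1).
1. J is the centroid of triangle GKR ⇒ J = (2/3, 2/3)
line VJ meets KR at E = (4/5, 2/5)
J = V + t·(E−V) with t = 5/3, so VJ:JE = 5/3:-2/3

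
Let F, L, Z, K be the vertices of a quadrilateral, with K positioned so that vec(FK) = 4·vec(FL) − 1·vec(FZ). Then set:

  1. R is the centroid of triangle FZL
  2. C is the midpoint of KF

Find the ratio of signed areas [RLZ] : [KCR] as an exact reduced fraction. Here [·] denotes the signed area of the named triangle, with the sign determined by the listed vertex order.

Set F = (0, 0), L = (1, 0), Z = (0, 1), K = (4, -1); any affine frame gives the same invariant.
1. R is the centroid of triangle FZL ⇒ R = (1/3, 1/3)
2. C is the midpoint of KF ⇒ C = (2, -1/2)
2·[RLZ] = 1/3, 2·[KCR] = -5/6
[RLZ]:[KCR] = 1/3:-5/6 = -2/5

[RLZ]:[KCR] = -2/5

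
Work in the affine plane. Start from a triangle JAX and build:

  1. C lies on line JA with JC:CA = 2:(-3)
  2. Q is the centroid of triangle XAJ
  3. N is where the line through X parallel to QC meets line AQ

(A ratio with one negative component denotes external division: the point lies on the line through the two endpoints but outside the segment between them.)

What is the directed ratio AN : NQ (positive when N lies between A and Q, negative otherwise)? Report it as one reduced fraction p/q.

AN:NQ = -8/5

Set J = (0, 0), A = (1, 0), X = (0, 1); any affine frame gives the same invariant.
1. C lies on line JA with JC:CA = 2:(-3) ⇒ C = (-2, 0)
2. Q is the centroid of triangle XAJ ⇒ Q = (1/3, 1/3)
3. N is where the line through X parallel to QC meets line AQ ⇒ N = (-7/9, 8/9)
N = A + t·(Q−A) with t = 8/3, so AN:NQ = t:(1−t) = 8/3:-5/3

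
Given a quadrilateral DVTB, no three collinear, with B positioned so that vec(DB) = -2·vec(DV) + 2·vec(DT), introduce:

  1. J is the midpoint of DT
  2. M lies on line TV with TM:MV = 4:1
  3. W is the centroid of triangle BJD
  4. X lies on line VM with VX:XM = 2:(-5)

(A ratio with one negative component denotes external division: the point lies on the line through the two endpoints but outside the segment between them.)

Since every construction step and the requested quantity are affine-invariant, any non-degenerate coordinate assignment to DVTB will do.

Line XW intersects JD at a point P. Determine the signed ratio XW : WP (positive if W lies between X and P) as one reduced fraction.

XW:WP = -27/10

Work in coordinates with D = (0, 0), V = (1, 0), T = (0, 1), B = (-2, 2).
1. J is the midpoint of DT ⇒ J = (0, 1/2)
2. M lies on line TV with TM:MV = 4:1 ⇒ M = (4/5, 1/5)
3. W is the centroid of triangle BJD ⇒ W = (-2/3, 5/6)
4. X lies on line VM with VX:XM = 2:(-5) ⇒ X = (17/15, -2/15)
line XW meets JD at P = (0, 77/162)
W = X + t·(P−X) with t = 27/17, so XW:WP = 27/17:-10/17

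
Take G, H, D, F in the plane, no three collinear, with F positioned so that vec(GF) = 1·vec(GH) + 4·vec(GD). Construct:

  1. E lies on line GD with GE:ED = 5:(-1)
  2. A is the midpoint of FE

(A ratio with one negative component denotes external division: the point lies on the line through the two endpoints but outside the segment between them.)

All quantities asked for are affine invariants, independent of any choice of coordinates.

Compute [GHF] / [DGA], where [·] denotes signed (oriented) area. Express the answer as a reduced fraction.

[GHF]:[DGA] = 8

Choose coordinates G = (0, 0), H = (1, 0), D = (0, 1), F = (1, 4).
1. E lies on line GD with GE:ED = 5:(-1) ⇒ E = (0, 5/4)
2. A is the midpoint of FE ⇒ A = (1/2, 21/8)
2·[GHF] = 4, 2·[DGA] = 1/2
[GHF]:[DGA] = 4:1/2 = 8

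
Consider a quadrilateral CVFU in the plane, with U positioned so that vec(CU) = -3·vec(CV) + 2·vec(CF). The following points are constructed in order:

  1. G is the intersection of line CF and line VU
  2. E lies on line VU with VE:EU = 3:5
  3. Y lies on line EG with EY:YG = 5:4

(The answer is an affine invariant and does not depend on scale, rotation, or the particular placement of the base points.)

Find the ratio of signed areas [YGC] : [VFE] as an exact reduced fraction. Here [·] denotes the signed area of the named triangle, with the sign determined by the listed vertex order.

[YGC]:[VFE] = -4/27

Set C = (0, 0), V = (1, 0), F = (0, 1), U = (-3, 2); any affine frame gives the same invariant.
1. G is the intersection of line CF and line VU ⇒ G = (0, 1/2)
2. E lies on line VU with VE:EU = 3:5 ⇒ E = (-1/2, 3/4)
3. Y lies on line EG with EY:YG = 5:4 ⇒ Y = (-2/9, 11/18)
2·[YGC] = -1/9, 2·[VFE] = 3/4
[YGC]:[VFE] = -1/9:3/4 = -4/27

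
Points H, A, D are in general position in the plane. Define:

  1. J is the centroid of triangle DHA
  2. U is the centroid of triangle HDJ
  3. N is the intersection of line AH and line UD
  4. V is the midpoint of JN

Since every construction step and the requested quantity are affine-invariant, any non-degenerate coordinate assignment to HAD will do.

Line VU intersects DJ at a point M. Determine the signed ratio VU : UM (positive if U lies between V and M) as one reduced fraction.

Set H = (0, 0), A = (1, 0), D = (0, 1); any affine frame gives the same invariant.
1. J is the centroid of triangle DHA ⇒ J = (1/3, 1/3)
2. U is the centroid of triangle HDJ ⇒ U = (1/9, 4/9)
3. N is the intersection of line AH and line UD ⇒ N = (1/5, 0)
4. V is the midpoint of JN ⇒ V = (4/15, 1/6)
line VU meets DJ at M = (5/3, -7/3)
U = V + t·(M−V) with t = -1/9, so VU:UM = -1/9:10/9

VU:UM = -1/10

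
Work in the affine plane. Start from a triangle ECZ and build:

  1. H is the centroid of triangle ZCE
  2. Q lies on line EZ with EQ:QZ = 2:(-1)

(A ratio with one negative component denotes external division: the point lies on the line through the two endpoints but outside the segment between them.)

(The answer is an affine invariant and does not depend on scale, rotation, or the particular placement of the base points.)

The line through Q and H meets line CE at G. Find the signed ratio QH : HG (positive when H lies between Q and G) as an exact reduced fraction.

Assign E = (0, 0), C = (1, 0), Z = (0, 1) — the answer is frame-independent, so this choice is without loss of generality.
1. H is the centroid of triangle ZCE ⇒ H = (1/3, 1/3)
2. Q lies on line EZ with EQ:QZ = 2:(-1) ⇒ Q = (0, 2)
line QH meets CE at G = (2/5, 0)
H = Q + t·(G−Q) with t = 5/6, so QH:HG = 5/6:1/6

QH:HG = 5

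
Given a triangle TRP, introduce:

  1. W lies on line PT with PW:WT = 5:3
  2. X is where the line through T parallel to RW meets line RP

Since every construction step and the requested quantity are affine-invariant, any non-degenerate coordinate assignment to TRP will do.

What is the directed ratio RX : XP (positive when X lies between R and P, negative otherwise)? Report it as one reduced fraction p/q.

RX:XP = -3/8

Set T = (0, 0), R = (1, 0), P = (0, 1); any affine frame gives the same invariant.
1. W lies on line PT with PW:WT = 5:3 ⇒ W = (0, 3/8)
2. X is where the line through T parallel to RW meets line RP ⇒ X = (8/5, -3/5)
X = R + t·(P−R) with t = -3/5, so RX:XP = t:(1−t) = -3/5:8/5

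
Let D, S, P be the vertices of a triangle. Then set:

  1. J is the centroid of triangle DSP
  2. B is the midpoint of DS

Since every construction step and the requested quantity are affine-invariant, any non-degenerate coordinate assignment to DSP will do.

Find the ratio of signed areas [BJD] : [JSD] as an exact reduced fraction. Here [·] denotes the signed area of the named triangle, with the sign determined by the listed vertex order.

[BJD]:[JSD] = -1/2

Assign D = (0, 0), S = (1, 0), P = (0, 1) — the answer is frame-independent, so this choice is without loss of generality.
1. J is the centroid of triangle DSP ⇒ J = (1/3, 1/3)
2. B is the midpoint of DS ⇒ B = (1/2, 0)
2·[BJD] = 1/6, 2·[JSD] = -1/3
[BJD]:[JSD] = 1/6:-1/3 = -1/2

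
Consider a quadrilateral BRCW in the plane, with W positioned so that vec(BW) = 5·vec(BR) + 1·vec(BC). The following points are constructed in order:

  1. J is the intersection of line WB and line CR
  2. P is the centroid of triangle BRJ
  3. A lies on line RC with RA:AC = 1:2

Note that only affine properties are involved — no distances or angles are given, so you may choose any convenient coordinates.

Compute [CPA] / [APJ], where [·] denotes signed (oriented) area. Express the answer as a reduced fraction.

[CPA]:[APJ] = 4

Choose coordinates B = (0, 0), R = (1, 0), C = (0, 1), W = (5, 1).
1. J is the intersection of line WB and line CR ⇒ J = (5/6, 1/6)
2. P is the centroid of triangle BRJ ⇒ P = (11/18, 1/18)
3. A lies on line RC with RA:AC = 1:2 ⇒ A = (2/3, 1/3)
2·[CPA] = 2/9, 2·[APJ] = 1/18
[CPA]:[APJ] = 2/9:1/18 = 4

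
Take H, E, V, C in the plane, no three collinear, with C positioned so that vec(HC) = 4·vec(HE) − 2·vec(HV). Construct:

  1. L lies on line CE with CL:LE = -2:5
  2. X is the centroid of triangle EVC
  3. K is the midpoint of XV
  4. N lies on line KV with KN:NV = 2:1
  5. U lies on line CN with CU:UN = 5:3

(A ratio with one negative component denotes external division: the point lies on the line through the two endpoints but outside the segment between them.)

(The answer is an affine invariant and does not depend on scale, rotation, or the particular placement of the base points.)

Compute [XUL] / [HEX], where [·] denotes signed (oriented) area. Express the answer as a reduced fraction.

Work in coordinates with H = (0, 0), E = (1, 0), V = (0, 1), C = (4, -2).
1. L lies on line CE with CL:LE = -2:5 ⇒ L = (6, -10/3)
2. X is the centroid of triangle EVC ⇒ X = (5/3, -1/3)
3. K is the midpoint of XV ⇒ K = (5/6, 1/3)
4. N lies on line KV with KN:NV = 2:1 ⇒ N = (5/18, 7/9)
5. U lies on line CN with CU:UN = 5:3 ⇒ U = (241/144, -19/72)
2·[XUL] = -139/432, 2·[HEX] = -1/3
[XUL]:[HEX] = -139/432:-1/3 = 139/144

[XUL]:[HEX] = 139/144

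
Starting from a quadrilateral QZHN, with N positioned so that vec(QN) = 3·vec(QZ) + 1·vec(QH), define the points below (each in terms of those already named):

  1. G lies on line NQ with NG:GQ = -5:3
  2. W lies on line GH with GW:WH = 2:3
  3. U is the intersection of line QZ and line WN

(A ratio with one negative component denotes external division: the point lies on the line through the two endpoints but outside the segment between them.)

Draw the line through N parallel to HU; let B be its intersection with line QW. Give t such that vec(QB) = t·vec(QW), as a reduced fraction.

Assign Q = (0, 0), Z = (1, 0), H = (0, 1), N = (3, 1) — the answer is frame-independent, so this choice is without loss of generality.
1. G lies on line NQ with NG:GQ = -5:3 ⇒ G = (-9/2, -3/2)
2. W lies on line GH with GW:WH = 2:3 ⇒ W = (-27/10, -1/2)
3. U is the intersection of line QZ and line WN ⇒ U = (-4/5, 0)
through N parallel to HU: direction (-4/5, -1); meets QW at B = (297/115, 11/23)
B = Q + t·(W−Q) with t = -22/23

t = -22/23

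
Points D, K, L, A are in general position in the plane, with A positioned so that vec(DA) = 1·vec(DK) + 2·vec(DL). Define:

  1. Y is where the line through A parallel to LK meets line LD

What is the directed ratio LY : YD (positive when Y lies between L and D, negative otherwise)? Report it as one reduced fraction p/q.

LY:YD = -2/3

Choose coordinates D = (0, 0), K = (1, 0), L = (0, 1), A = (1, 2).
1. Y is where the line through A parallel to LK meets line LD ⇒ Y = (0, 3)
Y = L + t·(D−L) with t = -2, so LY:YD = t:(1−t) = -2:3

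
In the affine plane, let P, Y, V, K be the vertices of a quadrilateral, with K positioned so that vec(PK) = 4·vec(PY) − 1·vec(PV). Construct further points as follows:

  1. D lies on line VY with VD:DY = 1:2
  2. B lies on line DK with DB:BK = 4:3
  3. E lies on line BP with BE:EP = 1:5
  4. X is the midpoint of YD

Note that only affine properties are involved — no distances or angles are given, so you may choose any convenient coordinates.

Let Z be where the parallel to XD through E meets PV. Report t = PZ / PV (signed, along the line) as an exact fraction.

Work in coordinates with P = (0, 0), Y = (1, 0), V = (0, 1), K = (4, -1).
1. D lies on line VY with VD:DY = 1:2 ⇒ D = (1/3, 2/3)
2. B lies on line DK with DB:BK = 4:3 ⇒ B = (17/7, -2/7)
3. E lies on line BP with BE:EP = 1:5 ⇒ E = (85/42, -5/21)
4. X is the midpoint of YD ⇒ X = (2/3, 1/3)
through E parallel to XD: direction (-1/3, 1/3); meets PV at Z = (0, 25/14)
Z = P + t·(V−P) with t = 25/14

t = 25/14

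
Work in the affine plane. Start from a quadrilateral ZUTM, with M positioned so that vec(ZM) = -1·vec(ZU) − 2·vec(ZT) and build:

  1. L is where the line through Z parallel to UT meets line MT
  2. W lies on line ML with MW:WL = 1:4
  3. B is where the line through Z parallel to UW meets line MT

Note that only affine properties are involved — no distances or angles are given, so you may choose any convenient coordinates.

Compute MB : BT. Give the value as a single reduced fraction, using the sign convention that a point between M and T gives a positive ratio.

MB:BT = 43/37

Assign Z = (0, 0), U = (1, 0), T = (0, 1), M = (-1, -2) — the answer is frame-independent, so this choice is without loss of generality.
1. L is where the line through Z parallel to UT meets line MT ⇒ L = (-1/4, 1/4)
2. W lies on line ML with MW:WL = 1:4 ⇒ W = (-17/20, -31/20)
3. B is where the line through Z parallel to UW meets line MT ⇒ B = (-37/80, -31/80)
B = M + t·(T−M) with t = 43/80, so MB:BT = t:(1−t) = 43/80:37/80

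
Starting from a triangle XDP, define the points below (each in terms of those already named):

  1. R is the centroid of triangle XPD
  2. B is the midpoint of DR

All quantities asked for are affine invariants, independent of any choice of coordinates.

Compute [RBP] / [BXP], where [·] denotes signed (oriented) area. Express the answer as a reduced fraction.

Choose coordinates X = (0, 0), D = (1, 0), P = (0, 1).
1. R is the centroid of triangle XPD ⇒ R = (1/3, 1/3)
2. B is the midpoint of DR ⇒ B = (2/3, 1/6)
2·[RBP] = 1/6, 2·[BXP] = -2/3
[RBP]:[BXP] = 1/6:-2/3 = -1/4

[RBP]:[BXP] = -1/4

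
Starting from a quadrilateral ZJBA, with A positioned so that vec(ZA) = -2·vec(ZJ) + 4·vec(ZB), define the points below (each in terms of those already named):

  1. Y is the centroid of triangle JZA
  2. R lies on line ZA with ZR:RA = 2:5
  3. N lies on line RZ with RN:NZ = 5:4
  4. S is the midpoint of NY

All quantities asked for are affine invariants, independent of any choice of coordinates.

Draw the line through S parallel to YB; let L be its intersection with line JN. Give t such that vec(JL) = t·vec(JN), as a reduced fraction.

Assign Z = (0, 0), J = (1, 0), B = (0, 1), A = (-2, 4) — the answer is frame-independent, so this choice is without loss of generality.
1. Y is the centroid of triangle JZA ⇒ Y = (-1/3, 4/3)
2. R lies on line ZA with ZR:RA = 2:5 ⇒ R = (-4/7, 8/7)
3. N lies on line RZ with RN:NZ = 5:4 ⇒ N = (-16/63, 32/63)
4. S is the midpoint of NY ⇒ S = (-37/126, 58/63)
through S parallel to YB: direction (1/3, -1/3); meets JN at L = (47/126, 16/63)
L = J + t·(N−J) with t = 1/2

t = 1/2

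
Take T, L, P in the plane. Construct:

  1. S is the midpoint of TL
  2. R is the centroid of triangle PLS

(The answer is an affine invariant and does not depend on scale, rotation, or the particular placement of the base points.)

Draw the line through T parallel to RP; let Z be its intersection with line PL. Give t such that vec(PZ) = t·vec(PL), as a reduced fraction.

Set T = (0, 0), L = (1, 0), P = (0, 1); any affine frame gives the same invariant.
1. S is the midpoint of TL ⇒ S = (1/2, 0)
2. R is the centroid of triangle PLS ⇒ R = (1/2, 1/3)
through T parallel to RP: direction (-1/2, 2/3); meets PL at Z = (-3, 4)
Z = P + t·(L−P) with t = -3

t = -3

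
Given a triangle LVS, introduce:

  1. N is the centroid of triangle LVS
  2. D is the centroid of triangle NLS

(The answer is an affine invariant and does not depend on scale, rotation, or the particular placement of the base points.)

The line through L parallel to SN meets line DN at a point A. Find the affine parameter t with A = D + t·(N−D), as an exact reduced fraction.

Choose coordinates L = (0, 0), V = (1, 0), S = (0, 1).
1. N is the centroid of triangle LVS ⇒ N = (1/3, 1/3)
2. D is the centroid of triangle NLS ⇒ D = (1/9, 4/9)
through L parallel to SN: direction (1/3, -2/3); meets DN at A = (-1/3, 2/3)
A = D + t·(N−D) with t = -2

t = -2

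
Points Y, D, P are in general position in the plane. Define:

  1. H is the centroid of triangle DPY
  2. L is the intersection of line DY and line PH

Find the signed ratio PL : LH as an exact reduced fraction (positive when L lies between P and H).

Work in coordinates with Y = (0, 0), D = (1, 0), P = (0, 1).
1. H is the centroid of triangle DPY ⇒ H = (1/3, 1/3)
2. L is the intersection of line DY and line PH ⇒ L = (1/2, 0)
L = P + t·(H−P) with t = 3/2, so PL:LH = t:(1−t) = 3/2:-1/2

PL:LH = -3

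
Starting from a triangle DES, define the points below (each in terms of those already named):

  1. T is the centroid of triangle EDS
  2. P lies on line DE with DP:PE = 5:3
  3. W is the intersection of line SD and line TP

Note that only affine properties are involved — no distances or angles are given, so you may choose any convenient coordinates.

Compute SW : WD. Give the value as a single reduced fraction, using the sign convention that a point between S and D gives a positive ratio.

Set D = (0, 0), E = (1, 0), S = (0, 1); any affine frame gives the same invariant.
1. T is the centroid of triangle EDS ⇒ T = (1/3, 1/3)
2. P lies on line DE with DP:PE = 5:3 ⇒ P = (5/8, 0)
3. W is the intersection of line SD and line TP ⇒ W = (0, 5/7)
W = S + t·(D−S) with t = 2/7, so SW:WD = t:(1−t) = 2/7:5/7

SW:WD = 2/5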